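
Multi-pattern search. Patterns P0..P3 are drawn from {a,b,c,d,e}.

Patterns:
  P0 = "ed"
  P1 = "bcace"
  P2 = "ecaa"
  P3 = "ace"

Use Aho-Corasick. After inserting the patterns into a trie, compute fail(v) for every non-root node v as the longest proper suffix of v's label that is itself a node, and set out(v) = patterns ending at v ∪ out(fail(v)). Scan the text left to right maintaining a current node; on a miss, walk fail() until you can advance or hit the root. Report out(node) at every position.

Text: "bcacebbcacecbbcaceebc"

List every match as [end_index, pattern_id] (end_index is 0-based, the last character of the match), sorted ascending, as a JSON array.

Build:
Trie (insert patterns):
  n0 'ε': a→11 b→3 e→1
  n1 'e': c→8 d→2
  n2 'ed': ·  [P0 ends]
  n3 'b': c→4
  n4 'bc': a→5
  n5 'bca': c→6
  n6 'bcac': e→7
  n7 'bcace': ·  [P1 ends]
  n8 'ec': a→9
  n9 'eca': a→10
  n10 'ecaa': ·  [P2 ends]
  n11 'a': c→12
  n12 'ac': e→13
  n13 'ace': ·  [P3 ends]

Failure links (BFS by depth):
  fail(1) 'e': from fail(0)=0 chase 'e': 0 ⇒ 0;  out=∅∪out(0)=∅
  fail(3) 'b': from fail(0)=0 chase 'b': 0 ⇒ 0;  out=∅∪out(0)=∅
  fail(11) 'a': from fail(0)=0 chase 'a': 0 ⇒ 0;  out=∅∪out(0)=∅
  fail(2) 'ed': from fail(1)=0 chase 'd': 0 ⇒ 0;  out={0}∪out(0)={0}
  fail(4) 'bc': from fail(3)=0 chase 'c': 0 ⇒ 0;  out=∅∪out(0)=∅
  fail(8) 'ec': from fail(1)=0 chase 'c': 0 ⇒ 0;  out=∅∪out(0)=∅
  fail(12) 'ac': from fail(11)=0 chase 'c': 0 ⇒ 0;  out=∅∪out(0)=∅
  fail(5) 'bca': from fail(4)=0 chase 'a': 0 ⇒ 11;  out=∅∪out(11)=∅
  fail(9) 'eca': from fail(8)=0 chase 'a': 0 ⇒ 11;  out=∅∪out(11)=∅
  fail(13) 'ace': from fail(12)=0 chase 'e': 0 ⇒ 1;  out={3}∪out(1)={3}
  fail(6) 'bcac': from fail(5)=11 chase 'c': 11 ⇒ 12;  out=∅∪out(12)=∅
  fail(10) 'ecaa': from fail(9)=11 chase 'a': 11→0 ⇒ 11;  out={2}∪out(11)={2}
  fail(7) 'bcace': from fail(6)=12 chase 'e': 12 ⇒ 13;  out={1}∪out(13)={1,3}

Scan:
pos 0 'b': at 3
pos 1 'c': at 4
pos 2 'a': at 5
pos 3 'c': at 6
pos 4 'e': at 7  emit P1@[0:4],P3@[2:4]
pos 5 'b': at 3 (via fail)
pos 6 'b': at 3 (via fail)
pos 7 'c': at 4
pos 8 'a': at 5
pos 9 'c': at 6
pos 10 'e': at 7  emit P1@[6:10],P3@[8:10]
pos 11 'c': at 8 (via fail)
pos 12 'b': at 3 (via fail)
pos 13 'b': at 3 (via fail)
pos 14 'c': at 4
pos 15 'a': at 5
pos 16 'c': at 6
pos 17 'e': at 7  emit P1@[13:17],P3@[15:17]
pos 18 'e': at 1 (via fail)
pos 19 'b': at 3 (via fail)
pos 20 'c': at 4

Matches: [[4,1],[4,3],[10,1],[10,3],[17,1],[17,3]]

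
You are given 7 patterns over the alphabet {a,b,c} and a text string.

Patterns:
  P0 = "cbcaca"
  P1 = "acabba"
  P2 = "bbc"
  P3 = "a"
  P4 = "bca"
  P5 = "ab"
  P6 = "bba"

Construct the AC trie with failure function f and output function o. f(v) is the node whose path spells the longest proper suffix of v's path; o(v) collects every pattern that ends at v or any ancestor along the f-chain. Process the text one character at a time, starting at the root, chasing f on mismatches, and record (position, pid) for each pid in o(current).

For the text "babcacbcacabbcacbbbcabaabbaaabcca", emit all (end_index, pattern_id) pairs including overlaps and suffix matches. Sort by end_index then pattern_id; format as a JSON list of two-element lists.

Construct AC machine:
Trie nodes:
  0='ε' goto a→7 b→13 c→1
  1='c' goto b→2
  2='cb' goto c→3
  3='cbc' goto a→4
  4='cbca' goto c→5
  5='cbcac' goto a→6
  6='cbcaca' goto ·  [P0 ends]
  7='a' goto b→18 c→8  [P3 ends]
  8='ac' goto a→9
  9='aca' goto b→10
  10='acab' goto b→11
  11='acabb' goto a→12
  12='acabba' goto ·  [P1 ends]
  13='b' goto b→14 c→16
  14='bb' goto a→19 c→15
  15='bbc' goto ·  [P2 ends]
  16='bc' goto a→17
  17='bca' goto ·  [P4 ends]
  18='ab' goto ·  [P5 ends]
  19='bba' goto ·  [P6 ends]

Failure links (BFS by depth):
  n1('c'): parent n0 fail=0; on 'c' 0 → fail=0;  out ∅∪∅=∅
  n7('a'): parent n0 fail=0; on 'a' 0 → fail=0;  out {3}∪∅={3}
  n13('b'): parent n0 fail=0; on 'b' 0 → fail=0;  out ∅∪∅=∅
  n2('cb'): parent n1 fail=0; on 'b' 0 → fail=13;  out ∅∪∅=∅
  n8('ac'): parent n7 fail=0; on 'c' 0 → fail=1;  out ∅∪∅=∅
  n14('bb'): parent n13 fail=0; on 'b' 0 → fail=13;  out ∅∪∅=∅
  n16('bc'): parent n13 fail=0; on 'c' 0 → fail=1;  out ∅∪∅=∅
  n18('ab'): parent n7 fail=0; on 'b' 0 → fail=13;  out {5}∪∅={5}
  n3('cbc'): parent n2 fail=13; on 'c' 13 → fail=16;  out ∅∪∅=∅
  n9('aca'): parent n8 fail=1; on 'a' 1→0 → fail=7;  out ∅∪{3}={3}
  n15('bbc'): parent n14 fail=13; on 'c' 13 → fail=16;  out {2}∪∅={2}
  n17('bca'): parent n16 fail=1; on 'a' 1→0 → fail=7;  out {4}∪{3}={3,4}
  n19('bba'): parent n14 fail=13; on 'a' 13→0 → fail=7;  out {6}∪{3}={3,6}
  n4('cbca'): parent n3 fail=16; on 'a' 16 → fail=17;  out ∅∪{3,4}={3,4}
  n10('acab'): parent n9 fail=7; on 'b' 7 → fail=18;  out ∅∪{5}={5}
  n5('cbcac'): parent n4 fail=17; on 'c' 17→7 → fail=8;  out ∅∪∅=∅
  n11('acabb'): parent n10 fail=18; on 'b' 18→13 → fail=14;  out ∅∪∅=∅
  n6('cbcaca'): parent n5 fail=8; on 'a' 8 → fail=9;  out {0}∪{3}={0,3}
  n12('acabba'): parent n11 fail=14; on 'a' 14 → fail=19;  out {1}∪{3,6}={1,3,6}

Run:
i=0 'b': node 0→13
i=1 'a': node 13→7 (via fail)  emit P3@[1:1]
i=2 'b': node 7→18  emit P5@[1:2]
i=3 'c': node 18→16 (via fail)
i=4 'a': node 16→17  emit P3@[4:4],P4@[2:4]
i=5 'c': node 17→8 (via fail)
i=6 'b': node 8→2 (via fail)
i=7 'c': node 2→3
i=8 'a': node 3→4  emit P3@[8:8],P4@[6:8]
i=9 'c': node 4→5
i=10 'a': node 5→6  emit P0@[5:10],P3@[10:10]
i=11 'b': node 6→10 (via fail)  emit P5@[10:11]
i=12 'b': node 10→11
i=13 'c': node 11→15 (via fail)  emit P2@[11:13]
i=14 'a': node 15→17 (via fail)  emit P3@[14:14],P4@[12:14]
i=15 'c': node 17→8 (via fail)
i=16 'b': node 8→2 (via fail)
i=17 'b': node 2→14 (via fail)
i=18 'b': node 14→14 (via fail)
i=19 'c': node 14→15  emit P2@[17:19]
i=20 'a': node 15→17 (via fail)  emit P3@[20:20],P4@[18:20]
i=21 'b': node 17→18 (via fail)  emit P5@[20:21]
i=22 'a': node 18→7 (via fail)  emit P3@[22:22]
i=23 'a': node 7→7 (via fail)  emit P3@[23:23]
i=24 'b': node 7→18  emit P5@[23:24]
i=25 'b': node 18→14 (via fail)
i=26 'a': node 14→19  emit P3@[26:26],P6@[24:26]
i=27 'a': node 19→7 (via fail)  emit P3@[27:27]
i=28 'a': node 7→7 (via fail)  emit P3@[28:28]
i=29 'b': node 7→18  emit P5@[28:29]
i=30 'c': node 18→16 (via fail)
i=31 'c': node 16→1 (via fail)
i=32 'a': node 1→7 (via fail)  emit P3@[32:32]

Result: [[1,3],[2,5],[4,3],[4,4],[8,3],[8,4],[10,0],[10,3],[11,5],[13,2],[14,3],[14,4],[19,2],[20,3],[20,4],[21,5],[22,3],[23,3],[24,5],[26,3],[26,6],[27,3],[28,3],[29,5],[32,3]]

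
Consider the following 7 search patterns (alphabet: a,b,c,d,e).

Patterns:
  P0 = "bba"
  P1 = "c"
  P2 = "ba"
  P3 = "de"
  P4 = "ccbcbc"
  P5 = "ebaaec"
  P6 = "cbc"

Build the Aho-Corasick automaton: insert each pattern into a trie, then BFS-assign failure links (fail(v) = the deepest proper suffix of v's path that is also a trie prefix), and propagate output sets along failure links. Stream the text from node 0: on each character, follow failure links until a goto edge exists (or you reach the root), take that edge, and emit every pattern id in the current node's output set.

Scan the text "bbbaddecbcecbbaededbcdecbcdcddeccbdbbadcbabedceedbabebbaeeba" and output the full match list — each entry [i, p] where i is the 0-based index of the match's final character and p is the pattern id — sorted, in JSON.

Build automaton:
Trie (insert patterns):
  0='ε' goto b→1 c→4 d→6 e→13
  1='b' goto a→5 b→2
  2='bb' goto a→3
  3='bba' goto ·  ←P0
  4='c' goto b→19 c→8  ←P1
  5='ba' goto ·  ←P2
  6='d' goto e→7
  7='de' goto ·  ←P3
  8='cc' goto b→9
  9='ccb' goto c→10
  10='ccbc' goto b→11
  11='ccbcb' goto c→12
  12='ccbcbc' goto ·  ←P4
  13='e' goto b→14
  14='eb' goto a→15
  15='eba' goto a→16
  16='ebaa' goto e→17
  17='ebaae' goto c→18
  18='ebaaec' goto ·  ←P5
  19='cb' goto c→20
  20='cbc' goto ·  ←P6

Failure links (BFS by depth):
  n1('b'): parent n0 fail=0; on 'b' 0 → fail=0;  out ∅∪∅=∅
  n4('c'): parent n0 fail=0; on 'c' 0 → fail=0;  out {1}∪∅={1}
  n6('d'): parent n0 fail=0; on 'd' 0 → fail=0;  out ∅∪∅=∅
  n13('e'): parent n0 fail=0; on 'e' 0 → fail=0;  out ∅∪∅=∅
  n2('bb'): parent n1 fail=0; on 'b' 0 → fail=1;  out ∅∪∅=∅
  n5('ba'): parent n1 fail=0; on 'a' 0 → fail=0;  out {2}∪∅={2}
  n7('de'): parent n6 fail=0; on 'e' 0 → fail=13;  out {3}∪∅={3}
  n8('cc'): parent n4 fail=0; on 'c' 0 → fail=4;  out ∅∪{1}={1}
  n14('eb'): parent n13 fail=0; on 'b' 0 → fail=1;  out ∅∪∅=∅
  n19('cb'): parent n4 fail=0; on 'b' 0 → fail=1;  out ∅∪∅=∅
  n3('bba'): parent n2 fail=1; on 'a' 1 → fail=5;  out {0}∪{2}={0,2}
  n9('ccb'): parent n8 fail=4; on 'b' 4 → fail=19;  out ∅∪∅=∅
  n15('eba'): parent n14 fail=1; on 'a' 1 → fail=5;  out ∅∪{2}={2}
  n20('cbc'): parent n19 fail=1; on 'c' 1→0 → fail=4;  out {6}∪{1}={1,6}
  n10('ccbc'): parent n9 fail=19; on 'c' 19 → fail=20;  out ∅∪{1,6}={1,6}
  n16('ebaa'): parent n15 fail=5; on 'a' 5→0 → fail=0;  out ∅∪∅=∅
  n11('ccbcb'): parent n10 fail=20; on 'b' 20→4 → fail=19;  out ∅∪∅=∅
  n17('ebaae'): parent n16 fail=0; on 'e' 0 → fail=13;  out ∅∪∅=∅
  n12('ccbcbc'): parent n11 fail=19; on 'c' 19 → fail=20;  out {4}∪{1,6}={1,4,6}
  n18('ebaaec'): parent n17 fail=13; on 'c' 13→0 → fail=4;  out {5}∪{1}={1,5}

Scan:
[0] read 'b'  n0⇒n1
[1] read 'b'  n1⇒n2
[2] read 'b'  n2⇒n2 (via fail)
[3] read 'a'  n2⇒n3  ** P0@[1:3],P2@[2:3]
[4] read 'd'  n3⇒n6 (via fail)
[5] read 'd'  n6⇒n6 (via fail)
[6] read 'e'  n6⇒n7  ** P3@[5:6]
[7] read 'c'  n7⇒n4 (via fail)  ** P1@[7:7]
[8] read 'b'  n4⇒n19
[9] read 'c'  n19⇒n20  ** P1@[9:9],P6@[7:9]
[10] read 'e'  n20⇒n13 (via fail)
[11] read 'c'  n13⇒n4 (via fail)  ** P1@[11:11]
[12] read 'b'  n4⇒n19
[13] read 'b'  n19⇒n2 (via fail)
[14] read 'a'  n2⇒n3  ** P0@[12:14],P2@[13:14]
[15] read 'e'  n3⇒n13 (via fail)
[16] read 'd'  n13⇒n6 (via fail)
[17] read 'e'  n6⇒n7  ** P3@[16:17]
[18] read 'd'  n7⇒n6 (via fail)
[19] read 'b'  n6⇒n1 (via fail)
[20] read 'c'  n1⇒n4 (via fail)  ** P1@[20:20]
[21] read 'd'  n4⇒n6 (via fail)
[22] read 'e'  n6⇒n7  ** P3@[21:22]
[23] read 'c'  n7⇒n4 (via fail)  ** P1@[23:23]
[24] read 'b'  n4⇒n19
[25] read 'c'  n19⇒n20  ** P1@[25:25],P6@[23:25]
[26] read 'd'  n20⇒n6 (via fail)
[27] read 'c'  n6⇒n4 (via fail)  ** P1@[27:27]
[28] read 'd'  n4⇒n6 (via fail)
[29] read 'd'  n6⇒n6 (via fail)
[30] read 'e'  n6⇒n7  ** P3@[29:30]
[31] read 'c'  n7⇒n4 (via fail)  ** P1@[31:31]
[32] read 'c'  n4⇒n8  ** P1@[32:32]
[33] read 'b'  n8⇒n9
[34] read 'd'  n9⇒n6 (via fail)
[35] read 'b'  n6⇒n1 (via fail)
[36] read 'b'  n1⇒n2
[37] read 'a'  n2⇒n3  ** P0@[35:37],P2@[36:37]
[38] read 'd'  n3⇒n6 (via fail)
[39] read 'c'  n6⇒n4 (via fail)  ** P1@[39:39]
[40] read 'b'  n4⇒n19
[41] read 'a'  n19⇒n5 (via fail)  ** P2@[40:41]
[42] read 'b'  n5⇒n1 (via fail)
[43] read 'e'  n1⇒n13 (via fail)
[44] read 'd'  n13⇒n6 (via fail)
[45] read 'c'  n6⇒n4 (via fail)  ** P1@[45:45]
[46] read 'e'  n4⇒n13 (via fail)
[47] read 'e'  n13⇒n13 (via fail)
[48] read 'd'  n13⇒n6 (via fail)
[49] read 'b'  n6⇒n1 (via fail)
[50] read 'a'  n1⇒n5  ** P2@[49:50]
[51] read 'b'  n5⇒n1 (via fail)
[52] read 'e'  n1⇒n13 (via fail)
[53] read 'b'  n13⇒n14
[54] read 'b'  n14⇒n2 (via fail)
[55] read 'a'  n2⇒n3  ** P0@[53:55],P2@[54:55]
[56] read 'e'  n3⇒n13 (via fail)
[57] read 'e'  n13⇒n13 (via fail)
[58] read 'b'  n13⇒n14
[59] read 'a'  n14⇒n15  ** P2@[58:59]

All matches (sorted): [[3,0],[3,2],[6,3],[7,1],[9,1],[9,6],[11,1],[14,0],[14,2],[17,3],[20,1],[22,3],[23,1],[25,1],[25,6],[27,1],[30,3],[31,1],[32,1],[37,0],[37,2],[39,1],[41,2],[45,1],[50,2],[55,0],[55,2],[59,2]]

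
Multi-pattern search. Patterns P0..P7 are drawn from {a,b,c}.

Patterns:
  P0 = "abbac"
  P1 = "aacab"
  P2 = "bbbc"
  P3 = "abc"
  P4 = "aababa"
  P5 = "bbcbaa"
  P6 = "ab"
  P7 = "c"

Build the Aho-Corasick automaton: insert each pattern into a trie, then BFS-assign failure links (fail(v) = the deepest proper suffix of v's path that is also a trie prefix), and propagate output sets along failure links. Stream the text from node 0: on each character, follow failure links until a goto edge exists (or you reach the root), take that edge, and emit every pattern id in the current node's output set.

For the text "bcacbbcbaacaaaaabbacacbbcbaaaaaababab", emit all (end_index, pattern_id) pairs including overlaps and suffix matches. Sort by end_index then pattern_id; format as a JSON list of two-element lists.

Build:
Trie nodes:
  0='ε' goto a→1 b→10 c→23
  1='a' goto a→6 b→2
  2='ab' goto b→3 c→14  ←P6
  3='abb' goto a→4
  4='abba' goto c→5
  5='abbac' goto ·  ←P0
  6='aa' goto b→15 c→7
  7='aac' goto a→8
  8='aaca' goto b→9
  9='aacab' goto ·  ←P1
  10='b' goto b→11
  11='bb' goto b→12 c→19
  12='bbb' goto c→13
  13='bbbc' goto ·  ←P2
  14='abc' goto ·  ←P3
  15='aab' goto a→16
  16='aaba' goto b→17
  17='aabab' goto a→18
  18='aababa' goto ·  ←P4
  19='bbc' goto b→20
  20='bbcb' goto a→21
  21='bbcba' goto a→22
  22='bbcbaa' goto ·  ←P5
  23='c' goto ·  ←P7

BFS fail/out derivation:
  n1('a'): parent n0 fail=0; on 'a' 0 → fail=0;  out ∅∪∅=∅
  n10('b'): parent n0 fail=0; on 'b' 0 → fail=0;  out ∅∪∅=∅
  n23('c'): parent n0 fail=0; on 'c' 0 → fail=0;  out {7}∪∅={7}
  n2('ab'): parent n1 fail=0; on 'b' 0 → fail=10;  out {6}∪∅={6}
  n6('aa'): parent n1 fail=0; on 'a' 0 → fail=1;  out ∅∪∅=∅
  n11('bb'): parent n10 fail=0; on 'b' 0 → fail=10;  out ∅∪∅=∅
  n3('abb'): parent n2 fail=10; on 'b' 10 → fail=11;  out ∅∪∅=∅
  n7('aac'): parent n6 fail=1; on 'c' 1→0 → fail=23;  out ∅∪{7}={7}
  n12('bbb'): parent n11 fail=10; on 'b' 10 → fail=11;  out ∅∪∅=∅
  n14('abc'): parent n2 fail=10; on 'c' 10→0 → fail=23;  out {3}∪{7}={3,7}
  n15('aab'): parent n6 fail=1; on 'b' 1 → fail=2;  out ∅∪{6}={6}
  n19('bbc'): parent n11 fail=10; on 'c' 10→0 → fail=23;  out ∅∪{7}={7}
  n4('abba'): parent n3 fail=11; on 'a' 11→10→0 → fail=1;  out ∅∪∅=∅
  n8('aaca'): parent n7 fail=23; on 'a' 23→0 → fail=1;  out ∅∪∅=∅
  n13('bbbc'): parent n12 fail=11; on 'c' 11 → fail=19;  out {2}∪{7}={2,7}
  n16('aaba'): parent n15 fail=2; on 'a' 2→10→0 → fail=1;  out ∅∪∅=∅
  n20('bbcb'): parent n19 fail=23; on 'b' 23→0 → fail=10;  out ∅∪∅=∅
  n5('abbac'): parent n4 fail=1; on 'c' 1→0 → fail=23;  out {0}∪{7}={0,7}
  n9('aacab'): parent n8 fail=1; on 'b' 1 → fail=2;  out {1}∪{6}={1,6}
  n17('aabab'): parent n16 fail=1; on 'b' 1 → fail=2;  out ∅∪{6}={6}
  n21('bbcba'): parent n20 fail=10; on 'a' 10→0 → fail=1;  out ∅∪∅=∅
  n18('aababa'): parent n17 fail=2; on 'a' 2→10→0 → fail=1;  out {4}∪∅={4}
  n22('bbcbaa'): parent n21 fail=1; on 'a' 1 → fail=6;  out {5}∪∅={5}

Scan:
[0] read 'b'  n0⇒n10
[1] read 'c'  n10⇒n23 (via fail)  → match P7@[1:1]
[2] read 'a'  n23⇒n1 (via fail)
[3] read 'c'  n1⇒n23 (via fail)  → match P7@[3:3]
[4] read 'b'  n23⇒n10 (via fail)
[5] read 'b'  n10⇒n11
[6] read 'c'  n11⇒n19  → match P7@[6:6]
[7] read 'b'  n19⇒n20
[8] read 'a'  n20⇒n21
[9] read 'a'  n21⇒n22  → match P5@[4:9]
[10] read 'c'  n22⇒n7 (via fail)  → match P7@[10:10]
[11] read 'a'  n7⇒n8
[12] read 'a'  n8⇒n6 (via fail)
[13] read 'a'  n6⇒n6 (via fail)
[14] read 'a'  n6⇒n6 (via fail)
[15] read 'a'  n6⇒n6 (via fail)
[16] read 'b'  n6⇒n15  → match P6@[15:16]
[17] read 'b'  n15⇒n3 (via fail)
[18] read 'a'  n3⇒n4
[19] read 'c'  n4⇒n5  → match P0@[15:19],P7@[19:19]
[20] read 'a'  n5⇒n1 (via fail)
[21] read 'c'  n1⇒n23 (via fail)  → match P7@[21:21]
[22] read 'b'  n23⇒n10 (via fail)
[23] read 'b'  n10⇒n11
[24] read 'c'  n11⇒n19  → match P7@[24:24]
[25] read 'b'  n19⇒n20
[26] read 'a'  n20⇒n21
[27] read 'a'  n21⇒n22  → match P5@[22:27]
[28] read 'a'  n22⇒n6 (via fail)
[29] read 'a'  n6⇒n6 (via fail)
[30] read 'a'  n6⇒n6 (via fail)
[31] read 'a'  n6⇒n6 (via fail)
[32] read 'b'  n6⇒n15  → match P6@[31:32]
[33] read 'a'  n15⇒n16
[34] read 'b'  n16⇒n17  → match P6@[33:34]
[35] read 'a'  n17⇒n18  → match P4@[30:35]
[36] read 'b'  n18⇒n2 (via fail)  → match P6@[35:36]

Matches: [[1,7],[3,7],[6,7],[9,5],[10,7],[16,6],[19,0],[19,7],[21,7],[24,7],[27,5],[32,6],[34,6],[35,4],[36,6]]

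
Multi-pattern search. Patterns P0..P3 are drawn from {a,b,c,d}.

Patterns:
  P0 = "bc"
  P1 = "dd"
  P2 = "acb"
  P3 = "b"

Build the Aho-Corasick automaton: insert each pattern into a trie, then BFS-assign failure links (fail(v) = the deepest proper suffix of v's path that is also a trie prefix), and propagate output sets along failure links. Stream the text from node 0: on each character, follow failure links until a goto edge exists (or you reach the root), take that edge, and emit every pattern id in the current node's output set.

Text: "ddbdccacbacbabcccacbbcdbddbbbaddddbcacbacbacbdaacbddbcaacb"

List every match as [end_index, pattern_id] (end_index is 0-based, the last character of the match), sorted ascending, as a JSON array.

Build:
Trie (insert patterns):
  n0 'ε': a→5 b→1 d→3
  n1 'b': c→2  ←P3
  n2 'bc': ·  ←P0
  n3 'd': d→4
  n4 'dd': ·  ←P1
  n5 'a': c→6
  n6 'ac': b→7
  n7 'acb': ·  ←P2

Failure links (BFS by depth):
  fail(1) 'b': from fail(0)=0 chase 'b': 0 ⇒ 0;  out={3}∪out(0)={3}
  fail(3) 'd': from fail(0)=0 chase 'd': 0 ⇒ 0;  out=∅∪out(0)=∅
  fail(5) 'a': from fail(0)=0 chase 'a': 0 ⇒ 0;  out=∅∪out(0)=∅
  fail(2) 'bc': from fail(1)=0 chase 'c': 0 ⇒ 0;  out={0}∪out(0)={0}
  fail(4) 'dd': from fail(3)=0 chase 'd': 0 ⇒ 3;  out={1}∪out(3)={1}
  fail(6) 'ac': from fail(5)=0 chase 'c': 0 ⇒ 0;  out=∅∪out(0)=∅
  fail(7) 'acb': from fail(6)=0 chase 'b': 0 ⇒ 1;  out={2}∪out(1)={2,3}

Text stream:
pos 0 'd': at 3
pos 1 'd': at 4  ** P1@[0:1]
pos 2 'b': at 1 ·f  ** P3@[2:2]
pos 3 'd': at 3 ·f
pos 4 'c': at 0 ·f
pos 5 'c': at 0
pos 6 'a': at 5
pos 7 'c': at 6
pos 8 'b': at 7  ** P2@[6:8],P3@[8:8]
pos 9 'a': at 5 ·f
pos 10 'c': at 6
pos 11 'b': at 7  ** P2@[9:11],P3@[11:11]
pos 12 'a': at 5 ·f
pos 13 'b': at 1 ·f  ** P3@[13:13]
pos 14 'c': at 2  ** P0@[13:14]
pos 15 'c': at 0 ·f
pos 16 'c': at 0
pos 17 'a': at 5
pos 18 'c': at 6
pos 19 'b': at 7  ** P2@[17:19],P3@[19:19]
pos 20 'b': at 1 ·f  ** P3@[20:20]
pos 21 'c': at 2  ** P0@[20:21]
pos 22 'd': at 3 ·f
pos 23 'b': at 1 ·f  ** P3@[23:23]
pos 24 'd': at 3 ·f
pos 25 'd': at 4  ** P1@[24:25]
pos 26 'b': at 1 ·f  ** P3@[26:26]
pos 27 'b': at 1 ·f  ** P3@[27:27]
pos 28 'b': at 1 ·f  ** P3@[28:28]
pos 29 'a': at 5 ·f
pos 30 'd': at 3 ·f
pos 31 'd': at 4  ** P1@[30:31]
pos 32 'd': at 4 ·f  ** P1@[31:32]
pos 33 'd': at 4 ·f  ** P1@[32:33]
pos 34 'b': at 1 ·f  ** P3@[34:34]
pos 35 'c': at 2  ** P0@[34:35]
pos 36 'a': at 5 ·f
pos 37 'c': at 6
pos 38 'b': at 7  ** P2@[36:38],P3@[38:38]
pos 39 'a': at 5 ·f
pos 40 'c': at 6
pos 41 'b': at 7  ** P2@[39:41],P3@[41:41]
pos 42 'a': at 5 ·f
pos 43 'c': at 6
pos 44 'b': at 7  ** P2@[42:44],P3@[44:44]
pos 45 'd': at 3 ·f
pos 46 'a': at 5 ·f
pos 47 'a': at 5 ·f
pos 48 'c': at 6
pos 49 'b': at 7  ** P2@[47:49],P3@[49:49]
pos 50 'd': at 3 ·f
pos 51 'd': at 4  ** P1@[50:51]
pos 52 'b': at 1 ·f  ** P3@[52:52]
pos 53 'c': at 2  ** P0@[52:53]
pos 54 'a': at 5 ·f
pos 55 'a': at 5 ·f
pos 56 'c': at 6
pos 57 'b': at 7  ** P2@[55:57],P3@[57:57]

Matches: [[1,1],[2,3],[8,2],[8,3],[11,2],[11,3],[13,3],[14,0],[19,2],[19,3],[20,3],[21,0],[23,3],[25,1],[26,3],[27,3],[28,3],[31,1],[32,1],[33,1],[34,3],[35,0],[38,2],[38,3],[41,2],[41,3],[44,2],[44,3],[49,2],[49,3],[51,1],[52,3],[53,0],[57,2],[57,3]]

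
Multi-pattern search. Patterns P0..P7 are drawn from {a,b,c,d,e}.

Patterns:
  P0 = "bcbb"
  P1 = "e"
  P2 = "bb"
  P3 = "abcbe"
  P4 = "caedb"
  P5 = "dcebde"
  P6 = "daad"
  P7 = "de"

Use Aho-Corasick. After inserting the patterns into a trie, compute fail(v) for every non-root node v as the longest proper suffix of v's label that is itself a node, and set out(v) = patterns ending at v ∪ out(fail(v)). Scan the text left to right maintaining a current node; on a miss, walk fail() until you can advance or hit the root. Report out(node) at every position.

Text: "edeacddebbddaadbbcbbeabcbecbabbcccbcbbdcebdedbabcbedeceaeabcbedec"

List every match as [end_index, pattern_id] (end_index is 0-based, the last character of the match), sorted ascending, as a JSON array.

Build:
Trie nodes:
  n0 'ε': a→7 b→1 c→12 d→17 e→5
  n1 'b': b→6 c→2
  n2 'bc': b→3
  n3 'bcb': b→4
  n4 'bcbb': ·  ←P0
  n5 'e': ·  ←P1
  n6 'bb': ·  ←P2
  n7 'a': b→8
  n8 'ab': c→9
  n9 'abc': b→10
  n10 'abcb': e→11
  n11 'abcbe': ·  ←P3
  n12 'c': a→13
  n13 'ca': e→14
  n14 'cae': d→15
  n15 'caed': b→16
  n16 'caedb': ·  ←P4
  n17 'd': a→23 c→18 e→26
  n18 'dc': e→19
  n19 'dce': b→20
  n20 'dceb': d→21
  n21 'dcebd': e→22
  n22 'dcebde': ·  ←P5
  n23 'da': a→24
  n24 'daa': d→25
  n25 'daad': ·  ←P6
  n26 'de': ·  ←P7

Failure links (BFS by depth):
  fail(1) 'b': from fail(0)=0 chase 'b': 0 ⇒ 0;  out=∅∪out(0)=∅
  fail(5) 'e': from fail(0)=0 chase 'e': 0 ⇒ 0;  out={1}∪out(0)={1}
  fail(7) 'a': from fail(0)=0 chase 'a': 0 ⇒ 0;  out=∅∪out(0)=∅
  fail(12) 'c': from fail(0)=0 chase 'c': 0 ⇒ 0;  out=∅∪out(0)=∅
  fail(17) 'd': from fail(0)=0 chase 'd': 0 ⇒ 0;  out=∅∪out(0)=∅
  fail(2) 'bc': from fail(1)=0 chase 'c': 0 ⇒ 12;  out=∅∪out(12)=∅
  fail(6) 'bb': from fail(1)=0 chase 'b': 0 ⇒ 1;  out={2}∪out(1)={2}
  fail(8) 'ab': from fail(7)=0 chase 'b': 0 ⇒ 1;  out=∅∪out(1)=∅
  fail(13) 'ca': from fail(12)=0 chase 'a': 0 ⇒ 7;  out=∅∪out(7)=∅
  fail(18) 'dc': from fail(17)=0 chase 'c': 0 ⇒ 12;  out=∅∪out(12)=∅
  fail(23) 'da': from fail(17)=0 chase 'a': 0 ⇒ 7;  out=∅∪out(7)=∅
  fail(26) 'de': from fail(17)=0 chase 'e': 0 ⇒ 5;  out={7}∪out(5)={1,7}
  fail(3) 'bcb': from fail(2)=12 chase 'b': 12→0 ⇒ 1;  out=∅∪out(1)=∅
  fail(9) 'abc': from fail(8)=1 chase 'c': 1 ⇒ 2;  out=∅∪out(2)=∅
  fail(14) 'cae': from fail(13)=7 chase 'e': 7→0 ⇒ 5;  out=∅∪out(5)={1}
  fail(19) 'dce': from fail(18)=12 chase 'e': 12→0 ⇒ 5;  out=∅∪out(5)={1}
  fail(24) 'daa': from fail(23)=7 chase 'a': 7→0 ⇒ 7;  out=∅∪out(7)=∅
  fail(4) 'bcbb': from fail(3)=1 chase 'b': 1 ⇒ 6;  out={0}∪out(6)={0,2}
  fail(10) 'abcb': from fail(9)=2 chase 'b': 2 ⇒ 3;  out=∅∪out(3)=∅
  fail(15) 'caed': from fail(14)=5 chase 'd': 5→0 ⇒ 17;  out=∅∪out(17)=∅
  fail(20) 'dceb': from fail(19)=5 chase 'b': 5→0 ⇒ 1;  out=∅∪out(1)=∅
  fail(25) 'daad': from fail(24)=7 chase 'd': 7→0 ⇒ 17;  out={6}∪out(17)={6}
  fail(11) 'abcbe': from fail(10)=3 chase 'e': 3→1→0 ⇒ 5;  out={3}∪out(5)={1,3}
  fail(16) 'caedb': from fail(15)=17 chase 'b': 17→0 ⇒ 1;  out={4}∪out(1)={4}
  fail(21) 'dcebd': from fail(20)=1 chase 'd': 1→0 ⇒ 17;  out=∅∪out(17)=∅
  fail(22) 'dcebde': from fail(21)=17 chase 'e': 17 ⇒ 26;  out={5}∪out(26)={1,5,7}

Scan:
pos 0 'e': at 5  ** P1@[0:0]
pos 1 'd': at 17 ·f
pos 2 'e': at 26  ** P1@[2:2],P7@[1:2]
pos 3 'a': at 7 ·f
pos 4 'c': at 12 ·f
pos 5 'd': at 17 ·f
pos 6 'd': at 17 ·f
pos 7 'e': at 26  ** P1@[7:7],P7@[6:7]
pos 8 'b': at 1 ·f
pos 9 'b': at 6  ** P2@[8:9]
pos 10 'd': at 17 ·f
pos 11 'd': at 17 ·f
pos 12 'a': at 23
pos 13 'a': at 24
pos 14 'd': at 25  ** P6@[11:14]
pos 15 'b': at 1 ·f
pos 16 'b': at 6  ** P2@[15:16]
pos 17 'c': at 2 ·f
pos 18 'b': at 3
pos 19 'b': at 4  ** P0@[16:19],P2@[18:19]
pos 20 'e': at 5 ·f  ** P1@[20:20]
pos 21 'a': at 7 ·f
pos 22 'b': at 8
pos 23 'c': at 9
pos 24 'b': at 10
pos 25 'e': at 11  ** P1@[25:25],P3@[21:25]
pos 26 'c': at 12 ·f
pos 27 'b': at 1 ·f
pos 28 'a': at 7 ·f
pos 29 'b': at 8
pos 30 'b': at 6 ·f  ** P2@[29:30]
pos 31 'c': at 2 ·f
pos 32 'c': at 12 ·f
pos 33 'c': at 12 ·f
pos 34 'b': at 1 ·f
pos 35 'c': at 2
pos 36 'b': at 3
pos 37 'b': at 4  ** P0@[34:37],P2@[36:37]
pos 38 'd': at 17 ·f
pos 39 'c': at 18
pos 40 'e': at 19  ** P1@[40:40]
pos 41 'b': at 20
pos 42 'd': at 21
pos 43 'e': at 22  ** P1@[43:43],P5@[38:43],P7@[42:43]
pos 44 'd': at 17 ·f
pos 45 'b': at 1 ·f
pos 46 'a': at 7 ·f
pos 47 'b': at 8
pos 48 'c': at 9
pos 49 'b': at 10
pos 50 'e': at 11  ** P1@[50:50],P3@[46:50]
pos 51 'd': at 17 ·f
pos 52 'e': at 26  ** P1@[52:52],P7@[51:52]
pos 53 'c': at 12 ·f
pos 54 'e': at 5 ·f  ** P1@[54:54]
pos 55 'a': at 7 ·f
pos 56 'e': at 5 ·f  ** P1@[56:56]
pos 57 'a': at 7 ·f
pos 58 'b': at 8
pos 59 'c': at 9
pos 60 'b': at 10
pos 61 'e': at 11  ** P1@[61:61],P3@[57:61]
pos 62 'd': at 17 ·f
pos 63 'e': at 26  ** P1@[63:63],P7@[62:63]
pos 64 'c': at 12 ·f

All matches (sorted): [[0,1],[2,1],[2,7],[7,1],[7,7],[9,2],[14,6],[16,2],[19,0],[19,2],[20,1],[25,1],[25,3],[30,2],[37,0],[37,2],[40,1],[43,1],[43,5],[43,7],[50,1],[50,3],[52,1],[52,7],[54,1],[56,1],[61,1],[61,3],[63,1],[63,7]]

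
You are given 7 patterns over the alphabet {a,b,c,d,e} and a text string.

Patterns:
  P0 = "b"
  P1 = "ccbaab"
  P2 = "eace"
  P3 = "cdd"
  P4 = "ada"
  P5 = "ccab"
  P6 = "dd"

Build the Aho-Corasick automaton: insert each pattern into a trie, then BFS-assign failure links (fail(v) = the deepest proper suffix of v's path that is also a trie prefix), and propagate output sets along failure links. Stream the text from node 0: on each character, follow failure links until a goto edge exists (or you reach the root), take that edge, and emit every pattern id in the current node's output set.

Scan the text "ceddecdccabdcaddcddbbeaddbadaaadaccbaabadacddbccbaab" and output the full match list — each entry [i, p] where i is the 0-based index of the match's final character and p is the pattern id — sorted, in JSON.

Build:
Trie nodes:
  n0 'ε': a→14 b→1 c→2 d→19 e→8
  n1 'b': ·  [P0 ends]
  n2 'c': c→3 d→12
  n3 'cc': a→17 b→4
  n4 'ccb': a→5
  n5 'ccba': a→6
  n6 'ccbaa': b→7
  n7 'ccbaab': ·  [P1 ends]
  n8 'e': a→9
  n9 'ea': c→10
  n10 'eac': e→11
  n11 'eace': ·  [P2 ends]
  n12 'cd': d→13
  n13 'cdd': ·  [P3 ends]
  n14 'a': d→15
  n15 'ad': a→16
  n16 'ada': ·  [P4 ends]
  n17 'cca': b→18
  n18 'ccab': ·  [P5 ends]
  n19 'd': d→20
  n20 'dd': ·  [P6 ends]

BFS fail/out derivation:
  n1('b'): parent n0 fail=0; on 'b' 0 → fail=0;  out {0}∪∅={0}
  n2('c'): parent n0 fail=0; on 'c' 0 → fail=0;  out ∅∪∅=∅
  n8('e'): parent n0 fail=0; on 'e' 0 → fail=0;  out ∅∪∅=∅
  n14('a'): parent n0 fail=0; on 'a' 0 → fail=0;  out ∅∪∅=∅
  n19('d'): parent n0 fail=0; on 'd' 0 → fail=0;  out ∅∪∅=∅
  n3('cc'): parent n2 fail=0; on 'c' 0 → fail=2;  out ∅∪∅=∅
  n9('ea'): parent n8 fail=0; on 'a' 0 → fail=14;  out ∅∪∅=∅
  n12('cd'): parent n2 fail=0; on 'd' 0 → fail=19;  out ∅∪∅=∅
  n15('ad'): parent n14 fail=0; on 'd' 0 → fail=19;  out ∅∪∅=∅
  n20('dd'): parent n19 fail=0; on 'd' 0 → fail=19;  out {6}∪∅={6}
  n4('ccb'): parent n3 fail=2; on 'b' 2→0 → fail=1;  out ∅∪{0}={0}
  n10('eac'): parent n9 fail=14; on 'c' 14→0 → fail=2;  out ∅∪∅=∅
  n13('cdd'): parent n12 fail=19; on 'd' 19 → fail=20;  out {3}∪{6}={3,6}
  n16('ada'): parent n15 fail=19; on 'a' 19→0 → fail=14;  out {4}∪∅={4}
  n17('cca'): parent n3 fail=2; on 'a' 2→0 → fail=14;  out ∅∪∅=∅
  n5('ccba'): parent n4 fail=1; on 'a' 1→0 → fail=14;  out ∅∪∅=∅
  n11('eace'): parent n10 fail=2; on 'e' 2→0 → fail=8;  out {2}∪∅={2}
  n18('ccab'): parent n17 fail=14; on 'b' 14→0 → fail=1;  out {5}∪{0}={0,5}
  n6('ccbaa'): parent n5 fail=14; on 'a' 14→0 → fail=14;  out ∅∪∅=∅
  n7('ccbaab'): parent n6 fail=14; on 'b' 14→0 → fail=1;  out {1}∪{0}={0,1}

Scan:
[0] read 'c'  n0⇒n2
[1] read 'e'  n2⇒n8 (fail-walked)
[2] read 'd'  n8⇒n19 (fail-walked)
[3] read 'd'  n19⇒n20  → match P6@[2:3]
[4] read 'e'  n20⇒n8 (fail-walked)
[5] read 'c'  n8⇒n2 (fail-walked)
[6] read 'd'  n2⇒n12
[7] read 'c'  n12⇒n2 (fail-walked)
[8] read 'c'  n2⇒n3
[9] read 'a'  n3⇒n17
[10] read 'b'  n17⇒n18  → match P0@[10:10],P5@[7:10]
[11] read 'd'  n18⇒n19 (fail-walked)
[12] read 'c'  n19⇒n2 (fail-walked)
[13] read 'a'  n2⇒n14 (fail-walked)
[14] read 'd'  n14⇒n15
[15] read 'd'  n15⇒n20 (fail-walked)  → match P6@[14:15]
[16] read 'c'  n20⇒n2 (fail-walked)
[17] read 'd'  n2⇒n12
[18] read 'd'  n12⇒n13  → match P3@[16:18],P6@[17:18]
[19] read 'b'  n13⇒n1 (fail-walked)  → match P0@[19:19]
[20] read 'b'  n1⇒n1 (fail-walked)  → match P0@[20:20]
[21] read 'e'  n1⇒n8 (fail-walked)
[22] read 'a'  n8⇒n9
[23] read 'd'  n9⇒n15 (fail-walked)
[24] read 'd'  n15⇒n20 (fail-walked)  → match P6@[23:24]
[25] read 'b'  n20⇒n1 (fail-walked)  → match P0@[25:25]
[26] read 'a'  n1⇒n14 (fail-walked)
[27] read 'd'  n14⇒n15
[28] read 'a'  n15⇒n16  → match P4@[26:28]
[29] read 'a'  n16⇒n14 (fail-walked)
[30] read 'a'  n14⇒n14 (fail-walked)
[31] read 'd'  n14⇒n15
[32] read 'a'  n15⇒n16  → match P4@[30:32]
[33] read 'c'  n16⇒n2 (fail-walked)
[34] read 'c'  n2⇒n3
[35] read 'b'  n3⇒n4  → match P0@[35:35]
[36] read 'a'  n4⇒n5
[37] read 'a'  n5⇒n6
[38] read 'b'  n6⇒n7  → match P0@[38:38],P1@[33:38]
[39] read 'a'  n7⇒n14 (fail-walked)
[40] read 'd'  n14⇒n15
[41] read 'a'  n15⇒n16  → match P4@[39:41]
[42] read 'c'  n16⇒n2 (fail-walked)
[43] read 'd'  n2⇒n12
[44] read 'd'  n12⇒n13  → match P3@[42:44],P6@[43:44]
[45] read 'b'  n13⇒n1 (fail-walked)  → match P0@[45:45]
[46] read 'c'  n1⇒n2 (fail-walked)
[47] read 'c'  n2⇒n3
[48] read 'b'  n3⇒n4  → match P0@[48:48]
[49] read 'a'  n4⇒n5
[50] read 'a'  n5⇒n6
[51] read 'b'  n6⇒n7  → match P0@[51:51],P1@[46:51]

All matches (sorted): [[3,6],[10,0],[10,5],[15,6],[18,3],[18,6],[19,0],[20,0],[24,6],[25,0],[28,4],[32,4],[35,0],[38,0],[38,1],[41,4],[44,3],[44,6],[45,0],[48,0],[51,0],[51,1]]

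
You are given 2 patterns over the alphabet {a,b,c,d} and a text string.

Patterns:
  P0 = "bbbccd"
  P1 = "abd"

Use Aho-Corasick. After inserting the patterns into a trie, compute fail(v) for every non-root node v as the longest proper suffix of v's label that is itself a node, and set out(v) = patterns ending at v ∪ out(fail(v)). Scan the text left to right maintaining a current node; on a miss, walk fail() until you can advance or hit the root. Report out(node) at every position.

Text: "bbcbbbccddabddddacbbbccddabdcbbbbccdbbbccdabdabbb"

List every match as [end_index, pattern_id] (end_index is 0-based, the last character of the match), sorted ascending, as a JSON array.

Build:
Trie nodes:
  n0 'ε': a→7 b→1
  n1 'b': b→2
  n2 'bb': b→3
  n3 'bbb': c→4
  n4 'bbbc': c→5
  n5 'bbbcc': d→6
  n6 'bbbccd': ·  [P0 ends]
  n7 'a': b→8
  n8 'ab': d→9
  n9 'abd': ·  [P1 ends]

Failure links (BFS by depth):
  n1('b'): parent n0 fail=0; on 'b' 0 → fail=0;  out ∅∪∅=∅
  n7('a'): parent n0 fail=0; on 'a' 0 → fail=0;  out ∅∪∅=∅
  n2('bb'): parent n1 fail=0; on 'b' 0 → fail=1;  out ∅∪∅=∅
  n8('ab'): parent n7 fail=0; on 'b' 0 → fail=1;  out ∅∪∅=∅
  n3('bbb'): parent n2 fail=1; on 'b' 1 → fail=2;  out ∅∪∅=∅
  n9('abd'): parent n8 fail=1; on 'd' 1→0 → fail=0;  out {1}∪∅={1}
  n4('bbbc'): parent n3 fail=2; on 'c' 2→1→0 → fail=0;  out ∅∪∅=∅
  n5('bbbcc'): parent n4 fail=0; on 'c' 0 → fail=0;  out ∅∪∅=∅
  n6('bbbccd'): parent n5 fail=0; on 'd' 0 → fail=0;  out {0}∪∅={0}

Run:
[0] read 'b'  n0⇒n1
[1] read 'b'  n1⇒n2
[2] read 'c'  n2⇒n0 ·f
[3] read 'b'  n0⇒n1
[4] read 'b'  n1⇒n2
[5] read 'b'  n2⇒n3
[6] read 'c'  n3⇒n4
[7] read 'c'  n4⇒n5
[8] read 'd'  n5⇒n6  → match P0@[3:8]
[9] read 'd'  n6⇒n0 ·f
[10] read 'a'  n0⇒n7
[11] read 'b'  n7⇒n8
[12] read 'd'  n8⇒n9  → match P1@[10:12]
[13] read 'd'  n9⇒n0 ·f
[14] read 'd'  n0⇒n0
[15] read 'd'  n0⇒n0
[16] read 'a'  n0⇒n7
[17] read 'c'  n7⇒n0 ·f
[18] read 'b'  n0⇒n1
[19] read 'b'  n1⇒n2
[20] read 'b'  n2⇒n3
[21] read 'c'  n3⇒n4
[22] read 'c'  n4⇒n5
[23] read 'd'  n5⇒n6  → match P0@[18:23]
[24] read 'd'  n6⇒n0 ·f
[25] read 'a'  n0⇒n7
[26] read 'b'  n7⇒n8
[27] read 'd'  n8⇒n9  → match P1@[25:27]
[28] read 'c'  n9⇒n0 ·f
[29] read 'b'  n0⇒n1
[30] read 'b'  n1⇒n2
[31] read 'b'  n2⇒n3
[32] read 'b'  n3⇒n3 ·f
[33] read 'c'  n3⇒n4
[34] read 'c'  n4⇒n5
[35] read 'd'  n5⇒n6  → match P0@[30:35]
[36] read 'b'  n6⇒n1 ·f
[37] read 'b'  n1⇒n2
[38] read 'b'  n2⇒n3
[39] read 'c'  n3⇒n4
[40] read 'c'  n4⇒n5
[41] read 'd'  n5⇒n6  → match P0@[36:41]
[42] read 'a'  n6⇒n7 ·f
[43] read 'b'  n7⇒n8
[44] read 'd'  n8⇒n9  → match P1@[42:44]
[45] read 'a'  n9⇒n7 ·f
[46] read 'b'  n7⇒n8
[47] read 'b'  n8⇒n2 ·f
[48] read 'b'  n2⇒n3

Result: [[8,0],[12,1],[23,0],[27,1],[35,0],[41,0],[44,1]]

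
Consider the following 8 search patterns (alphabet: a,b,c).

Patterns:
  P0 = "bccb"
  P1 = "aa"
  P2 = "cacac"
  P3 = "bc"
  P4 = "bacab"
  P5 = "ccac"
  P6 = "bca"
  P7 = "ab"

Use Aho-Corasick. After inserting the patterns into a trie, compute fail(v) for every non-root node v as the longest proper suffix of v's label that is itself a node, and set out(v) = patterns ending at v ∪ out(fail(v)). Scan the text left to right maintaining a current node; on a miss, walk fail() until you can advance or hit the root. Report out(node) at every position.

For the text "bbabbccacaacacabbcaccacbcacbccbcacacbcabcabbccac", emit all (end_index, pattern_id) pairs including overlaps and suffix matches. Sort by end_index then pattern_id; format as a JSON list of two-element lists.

Build automaton:
Trie nodes:
  0='ε' goto a→5 b→1 c→7
  1='b' goto a→12 c→2
  2='bc' goto a→19 c→3  ←P3
  3='bcc' goto b→4
  4='bccb' goto ·  ←P0
  5='a' goto a→6 b→20
  6='aa' goto ·  ←P1
  7='c' goto a→8 c→16
  8='ca' goto c→9
  9='cac' goto a→10
  10='caca' goto c→11
  11='cacac' goto ·  ←P2
  12='ba' goto c→13
  13='bac' goto a→14
  14='baca' goto b→15
  15='bacab' goto ·  ←P4
  16='cc' goto a→17
  17='cca' goto c→18
  18='ccac' goto ·  ←P5
  19='bca' goto ·  ←P6
  20='ab' goto ·  ←P7

BFS fail/out derivation:
  fail(1) 'b': from fail(0)=0 chase 'b': 0 ⇒ 0;  out=∅∪out(0)=∅
  fail(5) 'a': from fail(0)=0 chase 'a': 0 ⇒ 0;  out=∅∪out(0)=∅
  fail(7) 'c': from fail(0)=0 chase 'c': 0 ⇒ 0;  out=∅∪out(0)=∅
  fail(2) 'bc': from fail(1)=0 chase 'c': 0 ⇒ 7;  out={3}∪out(7)={3}
  fail(6) 'aa': from fail(5)=0 chase 'a': 0 ⇒ 5;  out={1}∪out(5)={1}
  fail(8) 'ca': from fail(7)=0 chase 'a': 0 ⇒ 5;  out=∅∪out(5)=∅
  fail(12) 'ba': from fail(1)=0 chase 'a': 0 ⇒ 5;  out=∅∪out(5)=∅
  fail(16) 'cc': from fail(7)=0 chase 'c': 0 ⇒ 7;  out=∅∪out(7)=∅
  fail(20) 'ab': from fail(5)=0 chase 'b': 0 ⇒ 1;  out={7}∪out(1)={7}
  fail(3) 'bcc': from fail(2)=7 chase 'c': 7 ⇒ 16;  out=∅∪out(16)=∅
  fail(9) 'cac': from fail(8)=5 chase 'c': 5→0 ⇒ 7;  out=∅∪out(7)=∅
  fail(13) 'bac': from fail(12)=5 chase 'c': 5→0 ⇒ 7;  out=∅∪out(7)=∅
  fail(17) 'cca': from fail(16)=7 chase 'a': 7 ⇒ 8;  out=∅∪out(8)=∅
  fail(19) 'bca': from fail(2)=7 chase 'a': 7 ⇒ 8;  out={6}∪out(8)={6}
  fail(4) 'bccb': from fail(3)=16 chase 'b': 16→7→0 ⇒ 1;  out={0}∪out(1)={0}
  fail(10) 'caca': from fail(9)=7 chase 'a': 7 ⇒ 8;  out=∅∪out(8)=∅
  fail(14) 'baca': from fail(13)=7 chase 'a': 7 ⇒ 8;  out=∅∪out(8)=∅
  fail(18) 'ccac': from fail(17)=8 chase 'c': 8 ⇒ 9;  out={5}∪out(9)={5}
  fail(11) 'cacac': from fail(10)=8 chase 'c': 8 ⇒ 9;  out={2}∪out(9)={2}
  fail(15) 'bacab': from fail(14)=8 chase 'b': 8→5 ⇒ 20;  out={4}∪out(20)={4,7}

Scan:
pos 0 'b': at 1
pos 1 'b': at 1 (via fail)
pos 2 'a': at 12
pos 3 'b': at 20 (via fail)  emit P7@[2:3]
pos 4 'b': at 1 (via fail)
pos 5 'c': at 2  emit P3@[4:5]
pos 6 'c': at 3
pos 7 'a': at 17 (via fail)
pos 8 'c': at 18  emit P5@[5:8]
pos 9 'a': at 10 (via fail)
pos 10 'a': at 6 (via fail)  emit P1@[9:10]
pos 11 'c': at 7 (via fail)
pos 12 'a': at 8
pos 13 'c': at 9
pos 14 'a': at 10
pos 15 'b': at 20 (via fail)  emit P7@[14:15]
pos 16 'b': at 1 (via fail)
pos 17 'c': at 2  emit P3@[16:17]
pos 18 'a': at 19  emit P6@[16:18]
pos 19 'c': at 9 (via fail)
pos 20 'c': at 16 (via fail)
pos 21 'a': at 17
pos 22 'c': at 18  emit P5@[19:22]
pos 23 'b': at 1 (via fail)
pos 24 'c': at 2  emit P3@[23:24]
pos 25 'a': at 19  emit P6@[23:25]
pos 26 'c': at 9 (via fail)
pos 27 'b': at 1 (via fail)
pos 28 'c': at 2  emit P3@[27:28]
pos 29 'c': at 3
pos 30 'b': at 4  emit P0@[27:30]
pos 31 'c': at 2 (via fail)  emit P3@[30:31]
pos 32 'a': at 19  emit P6@[30:32]
pos 33 'c': at 9 (via fail)
pos 34 'a': at 10
pos 35 'c': at 11  emit P2@[31:35]
pos 36 'b': at 1 (via fail)
pos 37 'c': at 2  emit P3@[36:37]
pos 38 'a': at 19  emit P6@[36:38]
pos 39 'b': at 20 (via fail)  emit P7@[38:39]
pos 40 'c': at 2 (via fail)  emit P3@[39:40]
pos 41 'a': at 19  emit P6@[39:41]
pos 42 'b': at 20 (via fail)  emit P7@[41:42]
pos 43 'b': at 1 (via fail)
pos 44 'c': at 2  emit P3@[43:44]
pos 45 'c': at 3
pos 46 'a': at 17 (via fail)
pos 47 'c': at 18  emit P5@[44:47]

Matches: [[3,7],[5,3],[8,5],[10,1],[15,7],[17,3],[18,6],[22,5],[24,3],[25,6],[28,3],[30,0],[31,3],[32,6],[35,2],[37,3],[38,6],[39,7],[40,3],[41,6],[42,7],[44,3],[47,5]]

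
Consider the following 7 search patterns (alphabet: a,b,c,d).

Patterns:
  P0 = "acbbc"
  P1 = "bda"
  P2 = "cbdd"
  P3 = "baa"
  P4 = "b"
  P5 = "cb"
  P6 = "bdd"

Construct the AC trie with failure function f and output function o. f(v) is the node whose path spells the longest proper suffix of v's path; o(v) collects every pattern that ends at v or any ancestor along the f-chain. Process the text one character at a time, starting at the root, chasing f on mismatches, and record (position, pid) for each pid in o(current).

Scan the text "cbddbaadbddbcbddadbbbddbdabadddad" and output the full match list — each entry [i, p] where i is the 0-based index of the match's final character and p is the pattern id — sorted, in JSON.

Build automaton:
Trie nodes:
  n0 'ε': a→1 b→6 c→9
  n1 'a': c→2
  n2 'ac': b→3
  n3 'acb': b→4
  n4 'acbb': c→5
  n5 'acbbc': ·  ←P0
  n6 'b': a→13 d→7  ←P4
  n7 'bd': a→8 d→15
  n8 'bda': ·  ←P1
  n9 'c': b→10
  n10 'cb': d→11  ←P5
  n11 'cbd': d→12
  n12 'cbdd': ·  ←P2
  n13 'ba': a→14
  n14 'baa': ·  ←P3
  n15 'bdd': ·  ←P6

Failure links (BFS by depth):
  fail(1) 'a': from fail(0)=0 chase 'a': 0 ⇒ 0;  out=∅∪out(0)=∅
  fail(6) 'b': from fail(0)=0 chase 'b': 0 ⇒ 0;  out={4}∪out(0)={4}
  fail(9) 'c': from fail(0)=0 chase 'c': 0 ⇒ 0;  out=∅∪out(0)=∅
  fail(2) 'ac': from fail(1)=0 chase 'c': 0 ⇒ 9;  out=∅∪out(9)=∅
  fail(7) 'bd': from fail(6)=0 chase 'd': 0 ⇒ 0;  out=∅∪out(0)=∅
  fail(10) 'cb': from fail(9)=0 chase 'b': 0 ⇒ 6;  out={5}∪out(6)={4,5}
  fail(13) 'ba': from fail(6)=0 chase 'a': 0 ⇒ 1;  out=∅∪out(1)=∅
  fail(3) 'acb': from fail(2)=9 chase 'b': 9 ⇒ 10;  out=∅∪out(10)={4,5}
  fail(8) 'bda': from fail(7)=0 chase 'a': 0 ⇒ 1;  out={1}∪out(1)={1}
  fail(11) 'cbd': from fail(10)=6 chase 'd': 6 ⇒ 7;  out=∅∪out(7)=∅
  fail(14) 'baa': from fail(13)=1 chase 'a': 1→0 ⇒ 1;  out={3}∪out(1)={3}
  fail(15) 'bdd': from fail(7)=0 chase 'd': 0 ⇒ 0;  out={6}∪out(0)={6}
  fail(4) 'acbb': from fail(3)=10 chase 'b': 10→6→0 ⇒ 6;  out=∅∪out(6)={4}
  fail(12) 'cbdd': from fail(11)=7 chase 'd': 7 ⇒ 15;  out={2}∪out(15)={2,6}
  fail(5) 'acbbc': from fail(4)=6 chase 'c': 6→0 ⇒ 9;  out={0}∪out(9)={0}

Text stream:
[0] read 'c'  n0⇒n9
[1] read 'b'  n9⇒n10  emit P4@[1:1],P5@[0:1]
[2] read 'd'  n10⇒n11
[3] read 'd'  n11⇒n12  emit P2@[0:3],P6@[1:3]
[4] read 'b'  n12⇒n6 ·f  emit P4@[4:4]
[5] read 'a'  n6⇒n13
[6] read 'a'  n13⇒n14  emit P3@[4:6]
[7] read 'd'  n14⇒n0 ·f
[8] read 'b'  n0⇒n6  emit P4@[8:8]
[9] read 'd'  n6⇒n7
[10] read 'd'  n7⇒n15  emit P6@[8:10]
[11] read 'b'  n15⇒n6 ·f  emit P4@[11:11]
[12] read 'c'  n6⇒n9 ·f
[13] read 'b'  n9⇒n10  emit P4@[13:13],P5@[12:13]
[14] read 'd'  n10⇒n11
[15] read 'd'  n11⇒n12  emit P2@[12:15],P6@[13:15]
[16] read 'a'  n12⇒n1 ·f
[17] read 'd'  n1⇒n0 ·f
[18] read 'b'  n0⇒n6  emit P4@[18:18]
[19] read 'b'  n6⇒n6 ·f  emit P4@[19:19]
[20] read 'b'  n6⇒n6 ·f  emit P4@[20:20]
[21] read 'd'  n6⇒n7
[22] read 'd'  n7⇒n15  emit P6@[20:22]
[23] read 'b'  n15⇒n6 ·f  emit P4@[23:23]
[24] read 'd'  n6⇒n7
[25] read 'a'  n7⇒n8  emit P1@[23:25]
[26] read 'b'  n8⇒n6 ·f  emit P4@[26:26]
[27] read 'a'  n6⇒n13
[28] read 'd'  n13⇒n0 ·f
[29] read 'd'  n0⇒n0
[30] read 'd'  n0⇒n0
[31] read 'a'  n0⇒n1
[32] read 'd'  n1⇒n0 ·f

Result: [[1,4],[1,5],[3,2],[3,6],[4,4],[6,3],[8,4],[10,6],[11,4],[13,4],[13,5],[15,2],[15,6],[18,4],[19,4],[20,4],[22,6],[23,4],[25,1],[26,4]]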